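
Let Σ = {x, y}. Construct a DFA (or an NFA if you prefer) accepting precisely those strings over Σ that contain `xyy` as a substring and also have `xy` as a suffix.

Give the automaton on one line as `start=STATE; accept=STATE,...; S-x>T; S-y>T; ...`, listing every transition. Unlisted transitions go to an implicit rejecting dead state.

start=s0; accept=s5; s0-x>s1; s0-y>s0; s1-x>s1; s1-y>s2; s2-x>s1; s2-y>s3; s3-x>s4; s3-y>s3; s4-x>s4; s4-y>s5; s5-x>s4; s5-y>s3

Handle the two conditions separately and then intersect. One (4 states) tracks whether and how much of `xyy` has been seen; the other (3 states) tracks how much of the suffix `xy` has currently been matched. Each combined state is a pair, one component from each; accept when both components accept.
A 6-state machine:
        x   y  
>  s0   s1  s0 
   s1   s1  s2 
   s2   s1  s3 
   s3   s4  s3 
   s4   s4  s5 
 * s5   s4  s3 
(> = start, * = accepting)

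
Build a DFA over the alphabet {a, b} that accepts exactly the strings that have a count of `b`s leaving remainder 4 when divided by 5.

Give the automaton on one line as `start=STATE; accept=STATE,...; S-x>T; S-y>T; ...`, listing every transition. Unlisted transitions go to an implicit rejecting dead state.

start=s0; accept=s4; s0-a>s0; s0-b>s1; s1-a>s1; s1-b>s2; s2-a>s2; s2-b>s3; s3-a>s3; s3-b>s4; s4-a>s4; s4-b>s0

Keep the running count of `b`s modulo 5: each `b` advances along the cycle s0 → s1 → s2 → s3 → s4 → s0 while other symbols loop. Accept at s4.
With 5 states:
        a   b  
>  s0   s0  s1 
   s1   s1  s2 
   s2   s2  s3 
   s3   s3  s4 
 * s4   s4  s0 
(> = start, * = accepting)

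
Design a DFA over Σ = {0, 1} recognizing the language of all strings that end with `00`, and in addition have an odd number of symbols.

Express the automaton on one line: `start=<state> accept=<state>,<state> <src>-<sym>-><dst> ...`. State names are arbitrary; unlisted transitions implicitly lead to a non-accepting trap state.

Run two small machines in parallel and take their product. The first has 3 states tracking how much of the suffix `00` has currently been matched; the second has 2 states tracking the input length modulo 2. A product state is a pair (one from each), accepting exactly when both do. Equivalent product states are then merged.
With 4 states:
        0   1  
>  q0   q1  q1 
   q1   q2  q0 
   q2   q3  q1 
 * q3   q2  q0 
(> = start, * = accepting)

start=q0 accept=q3 q0-0->q1 q0-1->q1 q1-0->q2 q1-1->q0 q2-0->q3 q2-1->q1 q3-0->q2 q3-1->q0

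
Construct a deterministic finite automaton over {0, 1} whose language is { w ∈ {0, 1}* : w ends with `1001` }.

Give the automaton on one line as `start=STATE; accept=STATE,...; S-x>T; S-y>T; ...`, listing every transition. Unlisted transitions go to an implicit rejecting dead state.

Let each state record the length of the longest suffix of the input read so far that is also a prefix of `1001`. B means the last symbol is `1`; C means the last 2 symbols are `10`; D means the last 3 symbols are `100`; E means the last 4 symbols are `1001`. Accept only at E, where the string currently ends in `1001`.
With 5 states:
       0  1 
>  A   A  B 
   B   C  B 
   C   D  B 
   D   A  E 
 * E   C  B 
(> = start, * = accepting)

start=A; accept=E; A-0>A; A-1>B; B-0>C; B-1>B; C-0>D; C-1>B; D-0>A; D-1>E; E-0>C; E-1>B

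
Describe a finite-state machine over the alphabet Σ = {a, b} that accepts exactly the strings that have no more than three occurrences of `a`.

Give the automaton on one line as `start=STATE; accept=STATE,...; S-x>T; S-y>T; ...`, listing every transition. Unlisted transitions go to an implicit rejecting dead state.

Only the number of `a`s matters, and only up to 4. Make a chain q0 → q1 → q2 → q3 → q4 advanced by each `a` (with q4 absorbing); every other symbol self-loops. The accepting set is {q0, q1, q2, q3}.
A 5-state machine:
        a   b  
>* q0   q1  q0 
 * q1   q2  q1 
 * q2   q3  q2 
 * q3   q4  q3 
   q4   q4  q4 
(> = start, * = accepting)

start=q0; accept=q0,q1,q2,q3; q0-a>q1; q0-b>q0; q1-a>q2; q1-b>q1; q2-a>q3; q2-b>q2; q3-a>q4; q3-b>q3; q4-a>q4; q4-b>q4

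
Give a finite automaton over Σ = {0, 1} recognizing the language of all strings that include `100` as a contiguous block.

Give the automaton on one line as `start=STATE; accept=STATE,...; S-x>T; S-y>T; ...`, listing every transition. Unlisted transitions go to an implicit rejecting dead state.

start=q0; accept=q3; q0-0>q0; q0-1>q1; q1-0>q2; q1-1>q1; q2-0>q3; q2-1>q1; q3-0>q3; q3-1>q3

States q0..q2 record the length of the longest prefix of `100` that matches the current input suffix. Reaching q3 means `100` has been seen, and we stay there forever. Accept from q3.
With 4 states:
        0   1  
>  q0   q0  q1 
   q1   q2  q1 
   q2   q3  q1 
 * q3   q3  q3 
(> = start, * = accepting)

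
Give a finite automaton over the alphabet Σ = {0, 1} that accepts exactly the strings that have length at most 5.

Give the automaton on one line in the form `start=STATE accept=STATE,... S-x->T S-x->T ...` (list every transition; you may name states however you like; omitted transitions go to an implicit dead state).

start=A accept=A,B,C,D,E,F A-0->B A-1->B B-0->C B-1->C C-0->D C-1->D D-0->E D-1->E E-0->F E-1->F F-0->G F-1->G G-0->G G-1->G

We only need to distinguish lengths 0, 1, …, 5, and '>5'. Chain A → B → C → D → E → F → G on every symbol, with G looping. Accepting states: {A, B, C, D, E, F}.
       0  1 
>* A   B  B 
 * B   C  C 
 * C   D  D 
 * D   E  E 
 * E   F  F 
 * F   G  G 
   G   G  G 
(> = start, * = accepting)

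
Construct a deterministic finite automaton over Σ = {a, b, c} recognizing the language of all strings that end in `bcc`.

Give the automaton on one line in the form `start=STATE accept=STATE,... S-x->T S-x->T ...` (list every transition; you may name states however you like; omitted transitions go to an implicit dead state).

start=q0 accept=q3 q0-a->q0 q0-b->q1 q0-c->q0 q1-a->q0 q1-b->q1 q1-c->q2 q2-a->q0 q2-b->q1 q2-c->q3 q3-a->q0 q3-b->q1 q3-c->q0

Remember how much of `bcc` the current input suffix matches. State q0 means no match yet; q1 means the last symbol is `b`; q2 means the last 2 symbols are `bc`; q3 means the last 3 symbols are `bcc`. Only q3 accepts. On a mismatch, fall back to the longest proper suffix that is still a prefix of `bcc`.
4 states suffice.
        a   b   c  
>  q0   q0  q1  q0 
   q1   q0  q1  q2 
   q2   q0  q1  q3 
 * q3   q0  q1  q0 
(> = start, * = accepting)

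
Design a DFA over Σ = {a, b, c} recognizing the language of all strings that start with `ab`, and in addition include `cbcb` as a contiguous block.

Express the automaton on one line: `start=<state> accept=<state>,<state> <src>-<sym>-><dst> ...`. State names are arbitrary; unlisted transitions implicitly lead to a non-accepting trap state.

start=s0 accept=s7 s0-a->s1 s0-b->s2 s0-c->s2 s1-a->s2 s1-b->s3 s1-c->s2 s2-a->s2 s2-b->s2 s2-c->s2 s3-a->s3 s3-b->s3 s3-c->s4 s4-a->s3 s4-b->s5 s4-c->s4 s5-a->s3 s5-b->s3 s5-c->s6 s6-a->s3 s6-b->s7 s6-c->s4 s7-a->s7 s7-b->s7 s7-c->s7

Build one automaton per condition and run them in lockstep. The first has 4 states tracking whether the input so far still matches the prefix `ab`; the second has 5 states tracking whether and how much of `cbcb` has been seen. A product state is a pair (one from each), accepting exactly when both do. Equivalent product states are then merged.
An 8-state machine:
        a   b   c  
>  s0   s1  s2  s2 
   s1   s2  s3  s2 
   s2   s2  s2  s2 
   s3   s3  s3  s4 
   s4   s3  s5  s4 
   s5   s3  s3  s6 
   s6   s3  s7  s4 
 * s7   s7  s7  s7 
(> = start, * = accepting)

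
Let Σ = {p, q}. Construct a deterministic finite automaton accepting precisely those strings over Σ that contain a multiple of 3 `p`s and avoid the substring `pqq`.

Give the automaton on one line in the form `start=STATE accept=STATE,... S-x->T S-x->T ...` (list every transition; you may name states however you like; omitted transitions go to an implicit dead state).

start=S0 accept=S0,S4,S7 S0-p->S1 S0-q->S0 S1-p->S2 S1-q->S3 S2-p->S4 S2-q->S5 S3-p->S2 S3-q->S6 S4-p->S1 S4-q->S7 S5-p->S4 S5-q->S6 S6-p->S6 S6-q->S6 S7-p->S1 S7-q->S6

Handle the two conditions separately and then intersect. The first has 3 states tracking the count of `p`s modulo 3; the second has 4 states tracking partial matches of the forbidden pattern `pqq`. A product state is a pair (one from each), accepting exactly when both do. Minimizing collapses redundant product states.
An 8-state machine:
        p   q  
>* S0   S1  S0 
   S1   S2  S3 
   S2   S4  S5 
   S3   S2  S6 
 * S4   S1  S7 
   S5   S4  S6 
   S6   S6  S6 
 * S7   S1  S6 
(> = start, * = accepting)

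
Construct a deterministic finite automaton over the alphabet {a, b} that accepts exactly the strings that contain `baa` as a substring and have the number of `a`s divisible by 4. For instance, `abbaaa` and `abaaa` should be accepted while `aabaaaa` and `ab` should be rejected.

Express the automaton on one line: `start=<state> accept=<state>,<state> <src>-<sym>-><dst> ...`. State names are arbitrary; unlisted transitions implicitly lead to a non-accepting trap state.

start=s0 accept=s14 s0-a->s1 s0-b->s2 s1-a->s3 s1-b->s4 s2-a->s5 s2-b->s2 s3-a->s6 s3-b->s7 s4-a->s8 s4-b->s4 s5-a->s9 s5-b->s4 s6-a->s0 s6-b->s10 s7-a->s11 s7-b->s7 s8-a->s12 s8-b->s7 s9-a->s12 s9-b->s9 s10-a->s13 s10-b->s10 s11-a->s14 s11-b->s10 s12-a->s14 s12-b->s12 s13-a->s15 s13-b->s2 s14-a->s15 s14-b->s14 s15-a->s9 s15-b->s15

Handle the two conditions separately and then intersect. One (4 states) tracks whether and how much of `baa` has been seen; the other (4 states) tracks the count of `a`s modulo 4. Each combined state is a pair, one component from each; accept when both components accept.
          a    b  
>  s0     s1   s2 
   s1     s3   s4 
   s2     s5   s2 
   s3     s6   s7 
   s4     s8   s4 
   s5     s9   s4 
   s6     s0  s10 
   s7    s11   s7 
   s8    s12   s7 
   s9    s12   s9 
   s10   s13  s10 
   s11   s14  s10 
   s12   s14  s12 
   s13   s15   s2 
 * s14   s15  s14 
   s15    s9  s15 
(> = start, * = accepting)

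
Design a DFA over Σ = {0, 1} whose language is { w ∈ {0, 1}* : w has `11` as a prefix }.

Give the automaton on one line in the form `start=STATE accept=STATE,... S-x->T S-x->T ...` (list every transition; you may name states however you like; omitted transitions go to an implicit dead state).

Walk along `11` while the input agrees: from s0 take `1` to s1, and so on. Any deviation drops to the rejecting sink s3. Once s2 is reached the prefix is confirmed and every continuation is accepted.
With 4 states:
        0   1  
>  s0   s3  s1 
   s1   s3  s2 
 * s2   s2  s2 
   s3   s3  s3 
(> = start, * = accepting)

start=s0 accept=s2 s0-0->s3 s0-1->s1 s1-0->s3 s1-1->s2 s2-0->s2 s2-1->s2 s3-0->s3 s3-1->s3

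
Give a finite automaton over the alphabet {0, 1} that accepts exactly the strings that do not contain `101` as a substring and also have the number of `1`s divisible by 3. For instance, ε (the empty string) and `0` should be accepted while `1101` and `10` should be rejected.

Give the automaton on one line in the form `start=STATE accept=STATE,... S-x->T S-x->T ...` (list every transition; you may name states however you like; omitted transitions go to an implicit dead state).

start=q0 accept=q0,q7,q9 q0-0->q0 q0-1->q1 q1-0->q2 q1-1->q3 q2-0->q4 q2-1->q5 q3-0->q6 q3-1->q7 q4-0->q4 q4-1->q3 q5-0->q5 q5-1->q5 q6-0->q8 q6-1->q5 q7-0->q9 q7-1->q1 q8-0->q8 q8-1->q7 q9-0->q0 q9-1->q5

Handle the two conditions separately and then intersect. One (4 states) tracks partial matches of the forbidden pattern `101`; the other (3 states) tracks the count of `1`s modulo 3. Each combined state is a pair, one component from each; accept when both components accept. Minimizing collapses redundant product states.
        0   1  
>* q0   q0  q1 
   q1   q2  q3 
   q2   q4  q5 
   q3   q6  q7 
   q4   q4  q3 
   q5   q5  q5 
   q6   q8  q5 
 * q7   q9  q1 
   q8   q8  q7 
 * q9   q0  q5 
(> = start, * = accepting)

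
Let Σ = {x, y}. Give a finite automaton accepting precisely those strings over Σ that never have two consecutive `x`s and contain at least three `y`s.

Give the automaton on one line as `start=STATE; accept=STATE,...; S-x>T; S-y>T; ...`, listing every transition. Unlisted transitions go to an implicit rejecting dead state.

Run two small machines in parallel and take their product. The first has 3 states tracking partial matches of the forbidden pattern `xx`; the second has 5 states tracking the count of `y`s, saturating at 4. A product state is a pair (one from each), accepting exactly when both do. Equivalent product states are then merged.
A 9-state machine:
       x  y 
>  A   B  C 
   B   D  C 
   C   E  F 
   D   D  D 
   E   D  F 
   F   G  H 
   G   D  H 
 * H   I  H 
 * I   D  H 
(> = start, * = accepting)

start=A; accept=H,I; A-x>B; A-y>C; B-x>D; B-y>C; C-x>E; C-y>F; D-x>D; D-y>D; E-x>D; E-y>F; F-x>G; F-y>H; G-x>D; G-y>H; H-x>I; H-y>H; I-x>D; I-y>H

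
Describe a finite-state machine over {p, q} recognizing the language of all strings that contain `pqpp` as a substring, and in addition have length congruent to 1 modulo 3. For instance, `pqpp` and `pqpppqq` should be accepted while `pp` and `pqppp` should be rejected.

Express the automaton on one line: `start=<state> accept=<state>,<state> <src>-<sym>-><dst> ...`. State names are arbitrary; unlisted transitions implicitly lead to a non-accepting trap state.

start=S0 accept=S11 S0-p->S1 S0-q->S2 S1-p->S3 S1-q->S4 S2-p->S3 S2-q->S5 S3-p->S6 S3-q->S7 S4-p->S8 S4-q->S0 S5-p->S6 S5-q->S0 S6-p->S1 S6-q->S9 S7-p->S10 S7-q->S2 S8-p->S11 S8-q->S9 S9-p->S12 S9-q->S5 S10-p->S13 S10-q->S4 S11-p->S13 S11-q->S13 S12-p->S14 S12-q->S7 S13-p->S14 S13-q->S14 S14-p->S11 S14-q->S11

Handle the two conditions separately and then intersect. The first has 5 states tracking whether and how much of `pqpp` has been seen; the second has 3 states tracking the input length modulo 3. A product state is a pair (one from each), accepting exactly when both do.
A 15-state machine:
          p    q  
>  S0     S1   S2 
   S1     S3   S4 
   S2     S3   S5 
   S3     S6   S7 
   S4     S8   S0 
   S5     S6   S0 
   S6     S1   S9 
   S7    S10   S2 
   S8    S11   S9 
   S9    S12   S5 
   S10   S13   S4 
 * S11   S13  S13 
   S12   S14   S7 
   S13   S14  S14 
   S14   S11  S11 
(> = start, * = accepting)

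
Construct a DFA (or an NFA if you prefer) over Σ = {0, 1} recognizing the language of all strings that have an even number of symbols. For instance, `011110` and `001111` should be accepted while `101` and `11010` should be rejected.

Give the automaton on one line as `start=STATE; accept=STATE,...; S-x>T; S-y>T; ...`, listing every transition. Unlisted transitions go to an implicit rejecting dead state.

Only the length mod 2 matters, so use a 2-cycle: from any state, every input symbol moves to the next state, wrapping B back to A. Mark A accepting.
With 2 states:
       0  1 
>* A   B  B 
   B   A  A 
(> = start, * = accepting)

start=A; accept=A; A-0>B; A-1>B; B-0>A; B-1>A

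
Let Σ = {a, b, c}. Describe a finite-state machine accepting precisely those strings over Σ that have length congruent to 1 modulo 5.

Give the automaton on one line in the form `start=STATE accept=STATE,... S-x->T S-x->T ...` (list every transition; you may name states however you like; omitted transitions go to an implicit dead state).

Count input length modulo 5: every symbol advances one step around the cycle q0 → q1 → q2 → q3 → q4 → q0. Accept at q1.
With 5 states:
        a   b   c  
>  q0   q1  q1  q1 
 * q1   q2  q2  q2 
   q2   q3  q3  q3 
   q3   q4  q4  q4 
   q4   q0  q0  q0 
(> = start, * = accepting)

start=q0 accept=q1 q0-a->q1 q0-b->q1 q0-c->q1 q1-a->q2 q1-b->q2 q1-c->q2 q2-a->q3 q2-b->q3 q2-c->q3 q3-a->q4 q3-b->q4 q3-c->q4 q4-a->q0 q4-b->q0 q4-c->q0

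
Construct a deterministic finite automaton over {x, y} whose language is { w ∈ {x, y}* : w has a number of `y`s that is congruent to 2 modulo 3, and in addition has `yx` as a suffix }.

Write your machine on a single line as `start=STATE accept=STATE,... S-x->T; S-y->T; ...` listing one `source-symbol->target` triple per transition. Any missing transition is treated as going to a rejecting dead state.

Run two small machines in parallel and take their product. The first has 3 states tracking the count of `y`s modulo 3; the second has 3 states tracking how much of the suffix `yx` has currently been matched. A product state is a pair (one from each), accepting exactly when both do. Minimizing collapses redundant product states.
With 5 states:
        x   y  
>  q0   q0  q1 
   q1   q1  q2 
   q2   q3  q0 
 * q3   q4  q0 
   q4   q4  q0 
(> = start, * = accepting)

start=q0; accept=q3; q0-x->q0; q0-y->q1; q1-x->q1; q1-y->q2; q2-x->q3; q2-y->q0; q3-x->q4; q3-y->q0; q4-x->q4; q4-y->q0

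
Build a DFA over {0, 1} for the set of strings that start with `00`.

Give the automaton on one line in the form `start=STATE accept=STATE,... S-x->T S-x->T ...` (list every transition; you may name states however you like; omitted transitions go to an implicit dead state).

start=A accept=C A-0->B A-1->D B-0->C B-1->D C-0->C C-1->C D-0->D D-1->D

Walk along `00` while the input agrees: from A take `0` to B, and so on. Any deviation drops to the rejecting sink D. Once C is reached the prefix is confirmed and every continuation is accepted.
With 4 states:
       0  1 
>  A   B  D 
   B   C  D 
 * C   C  C 
   D   D  D 
(> = start, * = accepting)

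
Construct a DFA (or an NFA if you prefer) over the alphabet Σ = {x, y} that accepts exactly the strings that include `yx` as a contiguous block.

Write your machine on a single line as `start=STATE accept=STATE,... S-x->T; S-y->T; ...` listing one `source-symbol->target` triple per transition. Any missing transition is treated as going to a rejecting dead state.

Track how much of `yx` has been matched so far: state s0 is no progress, s2 is the absorbing accept state reached once `yx` has occurred. Intermediate states record partial matches; on a mismatch, fall back to the longest reusable overlap.
A 3-state machine:
        x   y  
>  s0   s0  s1 
   s1   s2  s1 
 * s2   s2  s2 
(> = start, * = accepting)

start=s0; accept=s2; s0-x->s0; s0-y->s1; s1-x->s2; s1-y->s1; s2-x->s2; s2-y->s2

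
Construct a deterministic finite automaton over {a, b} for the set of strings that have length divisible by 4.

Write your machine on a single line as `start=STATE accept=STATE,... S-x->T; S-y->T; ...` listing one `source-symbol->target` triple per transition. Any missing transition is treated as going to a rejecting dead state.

Count input length modulo 4: every symbol advances one step around the cycle s0 → s1 → s2 → s3 → s0. Accept at s0.
With 4 states:
        a   b  
>* s0   s1  s1 
   s1   s2  s2 
   s2   s3  s3 
   s3   s0  s0 
(> = start, * = accepting)

start=s0; accept=s0; s0-a->s1; s0-b->s1; s1-a->s2; s1-b->s2; s2-a->s3; s2-b->s3; s3-a->s0; s3-b->s0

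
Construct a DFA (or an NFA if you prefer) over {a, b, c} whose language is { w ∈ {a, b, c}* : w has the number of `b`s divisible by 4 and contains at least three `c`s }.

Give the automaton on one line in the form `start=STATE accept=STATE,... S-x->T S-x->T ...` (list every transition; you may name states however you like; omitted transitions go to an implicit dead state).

start=s0 accept=s9,s13 s0-a->s0 s0-b->s1 s0-c->s2 s1-a->s1 s1-b->s3 s1-c->s4 s2-a->s2 s2-b->s4 s2-c->s5 s3-a->s3 s3-b->s6 s3-c->s7 s4-a->s4 s4-b->s7 s4-c->s8 s5-a->s5 s5-b->s8 s5-c->s9 s6-a->s6 s6-b->s0 s6-c->s10 s7-a->s7 s7-b->s10 s7-c->s11 s8-a->s8 s8-b->s11 s8-c->s12 s9-a->s9 s9-b->s12 s9-c->s13 s10-a->s10 s10-b->s2 s10-c->s14 s11-a->s11 s11-b->s14 s11-c->s15 s12-a->s12 s12-b->s15 s12-c->s16 s13-a->s13 s13-b->s16 s13-c->s13 s14-a->s14 s14-b->s5 s14-c->s17 s15-a->s15 s15-b->s17 s15-c->s18 s16-a->s16 s16-b->s18 s16-c->s16 s17-a->s17 s17-b->s9 s17-c->s19 s18-a->s18 s18-b->s19 s18-c->s18 s19-a->s19 s19-b->s13 s19-c->s19

Handle the two conditions separately and then intersect. One (4 states) tracks the count of `b`s modulo 4; the other (5 states) tracks the count of `c`s, saturating at 4. Each combined state is a pair, one component from each; accept when both components accept.
          a    b    c  
>  s0     s0   s1   s2 
   s1     s1   s3   s4 
   s2     s2   s4   s5 
   s3     s3   s6   s7 
   s4     s4   s7   s8 
   s5     s5   s8   s9 
   s6     s6   s0  s10 
   s7     s7  s10  s11 
   s8     s8  s11  s12 
 * s9     s9  s12  s13 
   s10   s10   s2  s14 
   s11   s11  s14  s15 
   s12   s12  s15  s16 
 * s13   s13  s16  s13 
   s14   s14   s5  s17 
   s15   s15  s17  s18 
   s16   s16  s18  s16 
   s17   s17   s9  s19 
   s18   s18  s19  s18 
   s19   s19  s13  s19 
(> = start, * = accepting)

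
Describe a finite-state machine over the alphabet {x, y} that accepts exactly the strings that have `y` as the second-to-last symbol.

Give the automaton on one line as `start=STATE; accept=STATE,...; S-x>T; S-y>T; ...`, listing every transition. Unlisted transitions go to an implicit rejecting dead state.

A DFA must remember the last 2 symbols (since which symbol is second-to-last isn't known until the input ends). Use one state per possible window of the last ≤2 symbols; accept from those whose window starts with `y`.
        x   y  
>  s0   s1  s2 
   s1   s3  s4 
   s2   s5  s6 
   s3   s3  s4 
   s4   s5  s6 
 * s5   s3  s4 
 * s6   s5  s6 
(> = start, * = accepting)

start=s0; accept=s5,s6; s0-x>s1; s0-y>s2; s1-x>s3; s1-y>s4; s2-x>s5; s2-y>s6; s3-x>s3; s3-y>s4; s4-x>s5; s4-y>s6; s5-x>s3; s5-y>s4; s6-x>s5; s6-y>s6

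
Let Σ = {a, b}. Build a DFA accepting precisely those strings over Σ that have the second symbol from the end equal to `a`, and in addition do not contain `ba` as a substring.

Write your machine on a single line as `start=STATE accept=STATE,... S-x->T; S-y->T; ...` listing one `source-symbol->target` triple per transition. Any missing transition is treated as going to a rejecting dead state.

Run two small machines in parallel and take their product. One (7 states) tracks the last 2 symbols read; the other (3 states) tracks partial matches of the forbidden pattern `ba`. Each combined state is a pair, one component from each; accept when both components accept.
        a   b  
>  S0   S1  S2 
   S1   S3  S4 
   S2   S5  S6 
 * S3   S3  S4 
 * S4   S5  S6 
   S5   S7  S8 
   S6   S5  S6 
   S7   S7  S8 
   S8   S5  S9 
   S9   S5  S9 
(> = start, * = accepting)

start=S0; accept=S3,S4; S0-a->S1; S0-b->S2; S1-a->S3; S1-b->S4; S2-a->S5; S2-b->S6; S3-a->S3; S3-b->S4; S4-a->S5; S4-b->S6; S5-a->S7; S5-b->S8; S6-a->S5; S6-b->S6; S7-a->S7; S7-b->S8; S8-a->S5; S8-b->S9; S9-a->S5; S9-b->S9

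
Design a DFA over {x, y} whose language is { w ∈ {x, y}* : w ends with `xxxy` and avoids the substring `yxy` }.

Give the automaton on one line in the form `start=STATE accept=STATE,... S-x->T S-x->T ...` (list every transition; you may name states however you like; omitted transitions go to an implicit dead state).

Build one automaton per condition and run them in lockstep. One (5 states) tracks how much of the suffix `xxxy` has currently been matched; the other (4 states) tracks partial matches of the forbidden pattern `yxy`. Each combined state is a pair, one component from each; accept when both components accept. Minimizing collapses redundant product states.
An 8-state machine:
        x   y  
>  q0   q1  q2 
   q1   q3  q2 
   q2   q4  q2 
   q3   q5  q2 
   q4   q3  q6 
   q5   q5  q7 
   q6   q6  q6 
 * q7   q4  q2 
(> = start, * = accepting)

start=q0 accept=q7 q0-x->q1 q0-y->q2 q1-x->q3 q1-y->q2 q2-x->q4 q2-y->q2 q3-x->q5 q3-y->q2 q4-x->q3 q4-y->q6 q5-x->q5 q5-y->q7 q6-x->q6 q6-y->q6 q7-x->q4 q7-y->q2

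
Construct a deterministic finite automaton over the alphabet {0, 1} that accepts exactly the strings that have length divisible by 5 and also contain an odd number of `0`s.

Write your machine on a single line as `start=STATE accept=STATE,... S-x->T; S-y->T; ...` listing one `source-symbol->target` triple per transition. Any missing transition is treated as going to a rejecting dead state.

Handle the two conditions separately and then intersect. The first has 5 states tracking the input length modulo 5; the second has 2 states tracking the count of `0`s modulo 2. A product state is a pair (one from each), accepting exactly when both do.
10 states suffice.
       0  1 
>  A   B  C 
   B   D  E 
   C   E  D 
   D   F  G 
   E   G  F 
   F   H  I 
   G   I  H 
   H   J  A 
   I   A  J 
 * J   C  B 
(> = start, * = accepting)

start=A; accept=J; A-0->B; A-1->C; B-0->D; B-1->E; C-0->E; C-1->D; D-0->F; D-1->G; E-0->G; E-1->F; F-0->H; F-1->I; G-0->I; G-1->H; H-0->J; H-1->A; I-0->A; I-1->J; J-0->C; J-1->B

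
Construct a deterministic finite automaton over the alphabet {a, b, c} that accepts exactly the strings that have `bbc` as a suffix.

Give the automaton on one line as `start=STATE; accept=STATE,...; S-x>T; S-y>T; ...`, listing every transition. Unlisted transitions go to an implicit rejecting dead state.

Let each state record the length of the longest suffix of the input read so far that is also a prefix of `bbc`. q1 means the last symbol is `b`; q2 means the last 2 symbols are `bb`; q3 means the last 3 symbols are `bbc`. Accept only at q3, where the string currently ends in `bbc`.
With 4 states:
        a   b   c  
>  q0   q0  q1  q0 
   q1   q0  q2  q0 
   q2   q0  q2  q3 
 * q3   q0  q1  q0 
(> = start, * = accepting)

start=q0; accept=q3; q0-a>q0; q0-b>q1; q0-c>q0; q1-a>q0; q1-b>q2; q1-c>q0; q2-a>q0; q2-b>q2; q2-c>q3; q3-a>q0; q3-b>q1; q3-c>q0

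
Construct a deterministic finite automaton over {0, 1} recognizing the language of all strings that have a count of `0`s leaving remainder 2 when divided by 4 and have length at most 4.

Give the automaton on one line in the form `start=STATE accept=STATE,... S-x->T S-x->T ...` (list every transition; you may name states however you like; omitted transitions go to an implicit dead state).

start=q0 accept=q3,q7,q12 q0-0->q1 q0-1->q2 q1-0->q3 q1-1->q4 q2-0->q4 q2-1->q5 q3-0->q6 q3-1->q7 q4-0->q7 q4-1->q8 q5-0->q8 q5-1->q9 q6-0->q10 q6-1->q11 q7-0->q11 q7-1->q12 q8-0->q12 q8-1->q13 q9-0->q13 q9-1->q10 q10-0->q14 q10-1->q15 q11-0->q15 q11-1->q16 q12-0->q16 q12-1->q17 q13-0->q17 q13-1->q14 q14-0->q17 q14-1->q14 q15-0->q14 q15-1->q15 q16-0->q15 q16-1->q16 q17-0->q16 q17-1->q17

Run two small machines in parallel and take their product. One (4 states) tracks the count of `0`s modulo 4; the other (6 states) tracks the input length, saturating at 5. Each combined state is a pair, one component from each; accept when both components accept.
          0    1  
>  q0     q1   q2 
   q1     q3   q4 
   q2     q4   q5 
 * q3     q6   q7 
   q4     q7   q8 
   q5     q8   q9 
   q6    q10  q11 
 * q7    q11  q12 
   q8    q12  q13 
   q9    q13  q10 
   q10   q14  q15 
   q11   q15  q16 
 * q12   q16  q17 
   q13   q17  q14 
   q14   q17  q14 
   q15   q14  q15 
   q16   q15  q16 
   q17   q16  q17 
(> = start, * = accepting)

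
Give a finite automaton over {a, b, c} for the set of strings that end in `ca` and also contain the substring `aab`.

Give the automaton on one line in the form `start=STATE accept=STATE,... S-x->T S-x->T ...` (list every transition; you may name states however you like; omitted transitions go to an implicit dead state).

Build one automaton per condition and run them in lockstep. The first has 3 states tracking how much of the suffix `ca` has currently been matched; the second has 4 states tracking whether and how much of `aab` has been seen. A product state is a pair (one from each), accepting exactly when both do. Equivalent product states are then merged.
        a   b   c  
>  s0   s1  s0  s0 
   s1   s2  s0  s0 
   s2   s2  s3  s0 
   s3   s3  s3  s4 
   s4   s5  s3  s4 
 * s5   s3  s3  s4 
(> = start, * = accepting)

start=s0 accept=s5 s0-a->s1 s0-b->s0 s0-c->s0 s1-a->s2 s1-b->s0 s1-c->s0 s2-a->s2 s2-b->s3 s2-c->s0 s3-a->s3 s3-b->s3 s3-c->s4 s4-a->s5 s4-b->s3 s4-c->s4 s5-a->s3 s5-b->s3 s5-c->s4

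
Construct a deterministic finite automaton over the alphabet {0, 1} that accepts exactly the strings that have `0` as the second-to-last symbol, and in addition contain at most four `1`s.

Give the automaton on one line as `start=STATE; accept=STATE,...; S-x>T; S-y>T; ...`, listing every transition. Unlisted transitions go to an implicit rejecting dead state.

Handle the two conditions separately and then intersect. The first has 7 states tracking the last 2 symbols read; the second has 6 states tracking the count of `1`s, saturating at 5. A product state is a pair (one from each), accepting exactly when both do. Equivalent product states are then merged.
With 20 states:
          0    1  
>  q0     q1   q2 
   q1     q3   q4 
   q2     q5   q6 
 * q3     q3   q4 
 * q4     q5   q6 
   q5     q7   q8 
   q6     q9  q10 
 * q7     q7   q8 
 * q8     q9  q10 
   q9    q11  q12 
   q10   q13  q14 
 * q11   q11  q12 
 * q12   q13  q14 
   q13   q15  q16 
   q14   q17  q18 
 * q15   q15  q16 
 * q16   q17  q18 
   q17   q19  q18 
   q18   q18  q18 
 * q19   q19  q18 
(> = start, * = accepting)

start=q0; accept=q3,q4,q7,q8,q11,q12,q15,q16,q19; q0-0>q1; q0-1>q2; q1-0>q3; q1-1>q4; q2-0>q5; q2-1>q6; q3-0>q3; q3-1>q4; q4-0>q5; q4-1>q6; q5-0>q7; q5-1>q8; q6-0>q9; q6-1>q10; q7-0>q7; q7-1>q8; q8-0>q9; q8-1>q10; q9-0>q11; q9-1>q12; q10-0>q13; q10-1>q14; q11-0>q11; q11-1>q12; q12-0>q13; q12-1>q14; q13-0>q15; q13-1>q16; q14-0>q17; q14-1>q18; q15-0>q15; q15-1>q16; q16-0>q17; q16-1>q18; q17-0>q19; q17-1>q18; q18-0>q18; q18-1>q18; q19-0>q19; q19-1>q18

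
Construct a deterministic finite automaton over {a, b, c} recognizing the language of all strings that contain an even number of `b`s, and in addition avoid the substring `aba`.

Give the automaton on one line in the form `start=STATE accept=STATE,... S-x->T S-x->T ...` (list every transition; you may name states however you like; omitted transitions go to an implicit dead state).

Run two small machines in parallel and take their product. The first has 2 states tracking the count of `b`s modulo 2; the second has 4 states tracking partial matches of the forbidden pattern `aba`. A product state is a pair (one from each), accepting exactly when both do.
An 8-state machine:
        a   b   c  
>* s0   s1  s2  s0 
 * s1   s1  s3  s0 
   s2   s4  s0  s2 
   s3   s5  s0  s2 
   s4   s4  s6  s2 
   s5   s5  s7  s5 
 * s6   s7  s2  s0 
   s7   s7  s5  s7 
(> = start, * = accepting)

start=s0 accept=s0,s1,s6 s0-a->s1 s0-b->s2 s0-c->s0 s1-a->s1 s1-b->s3 s1-c->s0 s2-a->s4 s2-b->s0 s2-c->s2 s3-a->s5 s3-b->s0 s3-c->s2 s4-a->s4 s4-b->s6 s4-c->s2 s5-a->s5 s5-b->s7 s5-c->s5 s6-a->s7 s6-b->s2 s6-c->s0 s7-a->s7 s7-b->s5 s7-c->s7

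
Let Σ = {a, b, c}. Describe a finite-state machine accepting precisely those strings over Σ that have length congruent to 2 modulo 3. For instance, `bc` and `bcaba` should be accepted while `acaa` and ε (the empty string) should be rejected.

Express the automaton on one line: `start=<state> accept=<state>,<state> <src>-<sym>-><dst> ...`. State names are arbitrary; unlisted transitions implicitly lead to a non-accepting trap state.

Only the length mod 3 matters, so use a 3-cycle: from any state, every input symbol moves to the next state, wrapping s2 back to s0. Mark s2 accepting.
A 3-state machine:
        a   b   c  
>  s0   s1  s1  s1 
   s1   s2  s2  s2 
 * s2   s0  s0  s0 
(> = start, * = accepting)

start=s0 accept=s2 s0-a->s1 s0-b->s1 s0-c->s1 s1-a->s2 s1-b->s2 s1-c->s2 s2-a->s0 s2-b->s0 s2-c->s0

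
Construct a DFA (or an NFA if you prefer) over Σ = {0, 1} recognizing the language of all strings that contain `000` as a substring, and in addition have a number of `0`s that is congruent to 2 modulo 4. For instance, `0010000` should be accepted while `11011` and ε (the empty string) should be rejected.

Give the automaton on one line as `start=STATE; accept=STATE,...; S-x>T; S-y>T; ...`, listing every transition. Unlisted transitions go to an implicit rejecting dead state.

start=s0; accept=s13; s0-0>s1; s0-1>s0; s1-0>s2; s1-1>s3; s2-0>s4; s2-1>s5; s3-0>s6; s3-1>s3; s4-0>s7; s4-1>s4; s5-0>s8; s5-1>s5; s6-0>s9; s6-1>s5; s7-0>s10; s7-1>s7; s8-0>s11; s8-1>s12; s9-0>s7; s9-1>s12; s10-0>s13; s10-1>s10; s11-0>s10; s11-1>s0; s12-0>s14; s12-1>s12; s13-0>s4; s13-1>s13; s14-0>s15; s14-1>s0; s15-0>s13; s15-1>s3

Run two small machines in parallel and take their product. One (4 states) tracks whether and how much of `000` has been seen; the other (4 states) tracks the count of `0`s modulo 4. Each combined state is a pair, one component from each; accept when both components accept.
          0    1  
>  s0     s1   s0 
   s1     s2   s3 
   s2     s4   s5 
   s3     s6   s3 
   s4     s7   s4 
   s5     s8   s5 
   s6     s9   s5 
   s7    s10   s7 
   s8    s11  s12 
   s9     s7  s12 
   s10   s13  s10 
   s11   s10   s0 
   s12   s14  s12 
 * s13    s4  s13 
   s14   s15   s0 
   s15   s13   s3 
(> = start, * = accepting)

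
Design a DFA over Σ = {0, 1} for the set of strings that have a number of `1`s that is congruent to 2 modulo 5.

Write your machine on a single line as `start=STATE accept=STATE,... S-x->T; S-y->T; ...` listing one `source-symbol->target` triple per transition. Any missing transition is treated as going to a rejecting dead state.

start=A; accept=C; A-0->A; A-1->B; B-0->B; B-1->C; C-0->C; C-1->D; D-0->D; D-1->E; E-0->E; E-1->A

The only thing that matters is how many `1`s have appeared, reduced mod 5. Use one state per residue: A for 0, …, E for 4. Reading `1` moves to the next residue; anything else stays put. C is accepting.
A 5-state machine:
       0  1 
>  A   A  B 
   B   B  C 
 * C   C  D 
   D   D  E 
   E   E  A 
(> = start, * = accepting)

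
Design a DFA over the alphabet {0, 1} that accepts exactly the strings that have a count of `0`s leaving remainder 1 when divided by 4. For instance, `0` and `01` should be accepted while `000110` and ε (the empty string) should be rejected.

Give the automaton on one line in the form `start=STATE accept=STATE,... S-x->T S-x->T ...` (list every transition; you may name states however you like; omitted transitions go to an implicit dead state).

Keep the running count of `0`s modulo 4: each `0` advances along the cycle A → B → C → D → A while other symbols loop. Accept at B.
A 4-state machine:
       0  1 
>  A   B  A 
 * B   C  B 
   C   D  C 
   D   A  D 
(> = start, * = accepting)

start=A accept=B A-0->B A-1->A B-0->C B-1->B C-0->D C-1->C D-0->A D-1->D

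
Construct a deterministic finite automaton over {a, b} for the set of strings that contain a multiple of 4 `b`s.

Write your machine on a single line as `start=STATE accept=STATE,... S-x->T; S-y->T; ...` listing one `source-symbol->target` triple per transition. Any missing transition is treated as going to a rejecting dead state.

start=S0; accept=S0; S0-a->S0; S0-b->S1; S1-a->S1; S1-b->S2; S2-a->S2; S2-b->S3; S3-a->S3; S3-b->S0

Keep the running count of `b`s modulo 4: each `b` advances along the cycle S0 → S1 → S2 → S3 → S0 while other symbols loop. Accept at S0.
A 4-state machine:
        a   b  
>* S0   S0  S1 
   S1   S1  S2 
   S2   S2  S3 
   S3   S3  S0 
(> = start, * = accepting)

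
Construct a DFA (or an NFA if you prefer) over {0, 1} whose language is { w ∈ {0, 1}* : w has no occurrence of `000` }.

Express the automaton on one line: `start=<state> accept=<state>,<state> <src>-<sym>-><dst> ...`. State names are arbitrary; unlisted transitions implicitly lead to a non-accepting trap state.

This is the complement of 'contains `000`'. Use the same substring-matching states — A through D holding how much of `000` has just been matched — but flip the accepting set: everything except the trap D accepts.
A 4-state machine:
       0  1 
>* A   B  A 
 * B   C  A 
 * C   D  A 
   D   D  D 
(> = start, * = accepting)

start=A accept=A,B,C A-0->B A-1->A B-0->C B-1->A C-0->D C-1->A D-0->D D-1->D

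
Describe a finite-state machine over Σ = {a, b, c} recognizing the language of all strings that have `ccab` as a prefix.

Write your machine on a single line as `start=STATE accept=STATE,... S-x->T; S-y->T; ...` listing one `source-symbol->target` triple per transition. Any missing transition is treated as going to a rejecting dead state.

Walk along `ccab` while the input agrees: from q0 take `c` to q1, and so on. Any deviation drops to the rejecting sink q5. Once q4 is reached the prefix is confirmed and every continuation is accepted.
A 6-state machine:
        a   b   c  
>  q0   q5  q5  q1 
   q1   q5  q5  q2 
   q2   q3  q5  q5 
   q3   q5  q4  q5 
 * q4   q4  q4  q4 
   q5   q5  q5  q5 
(> = start, * = accepting)

start=q0; accept=q4; q0-a->q5; q0-b->q5; q0-c->q1; q1-a->q5; q1-b->q5; q1-c->q2; q2-a->q3; q2-b->q5; q2-c->q5; q3-a->q5; q3-b->q4; q3-c->q5; q4-a->q4; q4-b->q4; q4-c->q4; q5-a->q5; q5-b->q5; q5-c->q5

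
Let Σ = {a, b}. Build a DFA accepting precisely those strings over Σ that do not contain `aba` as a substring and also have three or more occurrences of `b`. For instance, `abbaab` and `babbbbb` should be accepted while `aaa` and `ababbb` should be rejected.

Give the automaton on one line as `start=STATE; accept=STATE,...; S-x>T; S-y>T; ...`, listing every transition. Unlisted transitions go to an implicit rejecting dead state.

Build one automaton per condition and run them in lockstep. The first has 4 states tracking partial matches of the forbidden pattern `aba`; the second has 5 states tracking the count of `b`s, saturating at 4. A product state is a pair (one from each), accepting exactly when both do.
          a    b  
>  S0     S1   S2 
   S1     S1   S3 
   S2     S4   S5 
   S3     S6   S5 
   S4     S4   S7 
   S5     S8   S9 
   S6     S6  S10 
   S7    S10   S9 
   S8     S8  S11 
 * S9    S12  S13 
   S10   S10  S14 
 * S11   S14  S13 
 * S12   S12  S15 
 * S13   S16  S13 
   S14   S14  S17 
 * S15   S17  S13 
 * S16   S16  S15 
   S17   S17  S17 
(> = start, * = accepting)

start=S0; accept=S9,S11,S12,S13,S15,S16; S0-a>S1; S0-b>S2; S1-a>S1; S1-b>S3; S2-a>S4; S2-b>S5; S3-a>S6; S3-b>S5; S4-a>S4; S4-b>S7; S5-a>S8; S5-b>S9; S6-a>S6; S6-b>S10; S7-a>S10; S7-b>S9; S8-a>S8; S8-b>S11; S9-a>S12; S9-b>S13; S10-a>S10; S10-b>S14; S11-a>S14; S11-b>S13; S12-a>S12; S12-b>S15; S13-a>S16; S13-b>S13; S14-a>S14; S14-b>S17; S15-a>S17; S15-b>S13; S16-a>S16; S16-b>S15; S17-a>S17; S17-b>S17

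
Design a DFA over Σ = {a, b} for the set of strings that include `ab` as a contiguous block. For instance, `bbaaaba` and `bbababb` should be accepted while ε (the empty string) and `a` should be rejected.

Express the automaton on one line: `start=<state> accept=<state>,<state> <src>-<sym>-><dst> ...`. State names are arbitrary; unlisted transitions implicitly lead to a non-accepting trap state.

start=q0 accept=q2 q0-a->q1 q0-b->q0 q1-a->q1 q1-b->q2 q2-a->q2 q2-b->q2

States q0..q1 record the length of the longest prefix of `ab` that matches the current input suffix. Reaching q2 means `ab` has been seen, and we stay there forever. Accept from q2.
3 states suffice.
        a   b  
>  q0   q1  q0 
   q1   q1  q2 
 * q2   q2  q2 
(> = start, * = accepting)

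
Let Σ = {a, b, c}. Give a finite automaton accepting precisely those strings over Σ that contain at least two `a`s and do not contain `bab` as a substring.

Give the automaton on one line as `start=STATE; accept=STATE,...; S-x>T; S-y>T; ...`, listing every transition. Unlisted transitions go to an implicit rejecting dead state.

Handle the two conditions separately and then intersect. One (4 states) tracks the count of `a`s, saturating at 3; the other (4 states) tracks partial matches of the forbidden pattern `bab`. Each combined state is a pair, one component from each; accept when both components accept. Minimizing collapses redundant product states.
A 9-state machine:
        a   b   c  
>  q0   q1  q2  q0 
   q1   q3  q4  q1 
   q2   q5  q2  q0 
 * q3   q3  q6  q3 
   q4   q7  q4  q1 
   q5   q3  q8  q1 
 * q6   q7  q6  q3 
 * q7   q3  q8  q3 
   q8   q8  q8  q8 
(> = start, * = accepting)

start=q0; accept=q3,q6,q7; q0-a>q1; q0-b>q2; q0-c>q0; q1-a>q3; q1-b>q4; q1-c>q1; q2-a>q5; q2-b>q2; q2-c>q0; q3-a>q3; q3-b>q6; q3-c>q3; q4-a>q7; q4-b>q4; q4-c>q1; q5-a>q3; q5-b>q8; q5-c>q1; q6-a>q7; q6-b>q6; q6-c>q3; q7-a>q3; q7-b>q8; q7-c>q3; q8-a>q8; q8-b>q8; q8-c>q8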